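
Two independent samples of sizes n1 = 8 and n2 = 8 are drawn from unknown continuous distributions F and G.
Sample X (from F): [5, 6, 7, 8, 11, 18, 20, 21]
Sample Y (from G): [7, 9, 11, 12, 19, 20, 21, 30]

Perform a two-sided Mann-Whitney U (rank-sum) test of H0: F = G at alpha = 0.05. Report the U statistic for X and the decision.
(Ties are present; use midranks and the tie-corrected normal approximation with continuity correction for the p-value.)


Step 1: Combine and sort all 16 observations; assign midranks.
sorted (value, group): (5,X), (6,X), (7,X), (7,Y), (8,X), (9,Y), (11,X), (11,Y), (12,Y), (18,X), (19,Y), (20,X), (20,Y), (21,X), (21,Y), (30,Y)
ranks: 5->1, 6->2, 7->3.5, 7->3.5, 8->5, 9->6, 11->7.5, 11->7.5, 12->9, 18->10, 19->11, 20->12.5, 20->12.5, 21->14.5, 21->14.5, 30->16
Step 2: Rank sum for X: R1 = 1 + 2 + 3.5 + 5 + 7.5 + 10 + 12.5 + 14.5 = 56.
Step 3: U_X = R1 - n1(n1+1)/2 = 56 - 8*9/2 = 56 - 36 = 20.
       U_Y = n1*n2 - U_X = 64 - 20 = 44.
Step 4: Ties are present, so use the tie-corrected normal approximation (with continuity correction) for the p-value.
Step 5: p-value = 0.225777; compare to alpha = 0.05. fail to reject H0.

U_X = 20, p = 0.225777, fail to reject H0 at alpha = 0.05.


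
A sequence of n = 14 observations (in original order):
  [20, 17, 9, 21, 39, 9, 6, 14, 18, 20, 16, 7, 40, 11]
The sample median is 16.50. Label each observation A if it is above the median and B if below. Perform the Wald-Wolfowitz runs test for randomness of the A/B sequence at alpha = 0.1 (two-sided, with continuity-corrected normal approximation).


Step 1: Compute median = 16.50; label A = above, B = below.
Labels in order: AABAABBBAABBAB  (n_A = 7, n_B = 7)
Step 2: Count runs R = 8.
Step 3: Under H0 (random ordering), E[R] = 2*n_A*n_B/(n_A+n_B) + 1 = 2*7*7/14 + 1 = 8.0000.
        Var[R] = 2*n_A*n_B*(2*n_A*n_B - n_A - n_B) / ((n_A+n_B)^2 * (n_A+n_B-1)) = 8232/2548 = 3.2308.
        SD[R] = 1.7974.
Step 4: R = E[R], so z = 0 with no continuity correction.
Step 5: Two-sided p-value via normal approximation = 2*(1 - Phi(|z|)) = 1.000000.
Step 6: alpha = 0.1. fail to reject H0.

R = 8, z = 0.0000, p = 1.000000, fail to reject H0.


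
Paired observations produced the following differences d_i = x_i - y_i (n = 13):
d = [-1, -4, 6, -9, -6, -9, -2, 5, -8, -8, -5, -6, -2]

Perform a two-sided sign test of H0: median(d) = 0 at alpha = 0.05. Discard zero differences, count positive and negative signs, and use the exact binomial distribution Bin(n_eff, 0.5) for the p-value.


Step 1: Discard zero differences. Original n = 13; n_eff = number of nonzero differences = 13.
Nonzero differences (with sign): -1, -4, +6, -9, -6, -9, -2, +5, -8, -8, -5, -6, -2
Step 2: Count signs: positive = 2, negative = 11.
Step 3: Under H0: P(positive) = 0.5, so the number of positives S ~ Bin(13, 0.5).
Step 4: Two-sided exact p-value = sum of Bin(13,0.5) probabilities at or below the observed probability = 0.022461.
Step 5: alpha = 0.05. reject H0.

n_eff = 13, pos = 2, neg = 11, p = 0.022461, reject H0.


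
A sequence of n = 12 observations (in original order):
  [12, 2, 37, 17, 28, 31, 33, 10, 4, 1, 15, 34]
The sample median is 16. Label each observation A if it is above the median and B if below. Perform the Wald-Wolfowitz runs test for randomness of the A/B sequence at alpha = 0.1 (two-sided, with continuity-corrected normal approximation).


Step 1: Compute median = 16; label A = above, B = below.
Labels in order: BBAAAAABBBBA  (n_A = 6, n_B = 6)
Step 2: Count runs R = 4.
Step 3: Under H0 (random ordering), E[R] = 2*n_A*n_B/(n_A+n_B) + 1 = 2*6*6/12 + 1 = 7.0000.
        Var[R] = 2*n_A*n_B*(2*n_A*n_B - n_A - n_B) / ((n_A+n_B)^2 * (n_A+n_B-1)) = 4320/1584 = 2.7273.
        SD[R] = 1.6514.
Step 4: Continuity-corrected z = (R + 0.5 - E[R]) / SD[R] = (4 + 0.5 - 7.0000) / 1.6514 = -1.5138.
Step 5: Two-sided p-value via normal approximation = 2*(1 - Phi(|z|)) = 0.130070.
Step 6: alpha = 0.1. fail to reject H0.

R = 4, z = -1.5138, p = 0.130070, fail to reject H0.


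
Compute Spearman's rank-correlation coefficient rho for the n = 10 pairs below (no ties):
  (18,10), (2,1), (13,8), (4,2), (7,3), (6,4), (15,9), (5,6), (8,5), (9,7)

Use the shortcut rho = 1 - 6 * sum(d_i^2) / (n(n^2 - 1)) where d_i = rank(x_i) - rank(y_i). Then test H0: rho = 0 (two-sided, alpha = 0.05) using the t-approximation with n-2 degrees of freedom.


Step 1: Rank x and y separately (midranks; no ties here).
rank(x): 18->10, 2->1, 13->8, 4->2, 7->5, 6->4, 15->9, 5->3, 8->6, 9->7
rank(y): 10->10, 1->1, 8->8, 2->2, 3->3, 4->4, 9->9, 6->6, 5->5, 7->7
Step 2: d_i = R_x(i) - R_y(i); compute d_i^2.
  (10-10)^2=0, (1-1)^2=0, (8-8)^2=0, (2-2)^2=0, (5-3)^2=4, (4-4)^2=0, (9-9)^2=0, (3-6)^2=9, (6-5)^2=1, (7-7)^2=0
sum(d^2) = 14.
Step 3: rho = 1 - 6*14 / (10*(10^2 - 1)) = 1 - 84/990 = 0.915152.
Step 4: Under H0, t = rho * sqrt((n-2)/(1-rho^2)) = 6.4212 ~ t(8).
Step 5: Two-sided p-value from the t-distribution with 8 df = 0.000204.
Step 6: alpha = 0.05. reject H0.

rho = 0.9152, p = 0.000204, reject H0 at alpha = 0.05.


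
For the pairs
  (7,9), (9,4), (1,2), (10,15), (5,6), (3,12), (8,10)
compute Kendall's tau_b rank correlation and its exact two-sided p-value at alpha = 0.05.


Step 1: Enumerate the 21 unordered pairs (i,j) with i<j and classify each by sign(x_j-x_i) * sign(y_j-y_i).
  (1,2):dx=+2,dy=-5->D; (1,3):dx=-6,dy=-7->C; (1,4):dx=+3,dy=+6->C; (1,5):dx=-2,dy=-3->C
  (1,6):dx=-4,dy=+3->D; (1,7):dx=+1,dy=+1->C; (2,3):dx=-8,dy=-2->C; (2,4):dx=+1,dy=+11->C
  (2,5):dx=-4,dy=+2->D; (2,6):dx=-6,dy=+8->D; (2,7):dx=-1,dy=+6->D; (3,4):dx=+9,dy=+13->C
  (3,5):dx=+4,dy=+4->C; (3,6):dx=+2,dy=+10->C; (3,7):dx=+7,dy=+8->C; (4,5):dx=-5,dy=-9->C
  (4,6):dx=-7,dy=-3->C; (4,7):dx=-2,dy=-5->C; (5,6):dx=-2,dy=+6->D; (5,7):dx=+3,dy=+4->C
  (6,7):dx=+5,dy=-2->D
Step 2: C = 14, D = 7, total pairs = 21.
Step 3: tau = (C - D)/(n(n-1)/2) = (14 - 7)/21 = 0.333333.
Step 4: Exact two-sided p-value (enumerate n! = 5040 permutations of y under H0): p = 0.381349.
Step 5: alpha = 0.05. fail to reject H0.

tau_b = 0.3333 (C=14, D=7), p = 0.381349, fail to reject H0.


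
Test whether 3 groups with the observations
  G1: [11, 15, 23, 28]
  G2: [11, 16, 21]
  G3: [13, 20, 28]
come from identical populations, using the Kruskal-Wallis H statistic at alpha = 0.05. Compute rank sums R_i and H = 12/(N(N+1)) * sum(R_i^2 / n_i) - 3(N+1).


Step 1: Combine all N = 10 observations and assign midranks.
sorted (value, group, rank): (11,G1,1.5), (11,G2,1.5), (13,G3,3), (15,G1,4), (16,G2,5), (20,G3,6), (21,G2,7), (23,G1,8), (28,G1,9.5), (28,G3,9.5)
Step 2: Sum ranks within each group.
R_1 = 23 (n_1 = 4)
R_2 = 13.5 (n_2 = 3)
R_3 = 18.5 (n_3 = 3)
Step 3: H = 12/(N(N+1)) * sum(R_i^2/n_i) - 3(N+1)
     = 12/(10*11) * (23^2/4 + 13.5^2/3 + 18.5^2/3) - 3*11
     = 0.109091 * 307.083 - 33
     = 0.500000.
Step 4: Ties present; correction factor C = 1 - 12/(10^3 - 10) = 0.987879. Corrected H = 0.500000 / 0.987879 = 0.506135.
Step 5: Under H0, H ~ chi^2(2); p-value = 0.776415.
Step 6: alpha = 0.05. fail to reject H0.

H = 0.5061, df = 2, p = 0.776415, fail to reject H0.


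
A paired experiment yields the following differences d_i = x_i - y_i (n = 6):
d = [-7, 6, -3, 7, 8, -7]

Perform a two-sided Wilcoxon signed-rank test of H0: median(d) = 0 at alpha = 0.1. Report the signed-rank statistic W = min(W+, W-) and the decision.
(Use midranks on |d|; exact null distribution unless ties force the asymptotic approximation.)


Step 1: Drop any zero differences (none here) and take |d_i|.
|d| = [7, 6, 3, 7, 8, 7]
Step 2: Midrank |d_i| (ties get averaged ranks).
ranks: |7|->4, |6|->2, |3|->1, |7|->4, |8|->6, |7|->4
Step 3: Attach original signs; sum ranks with positive sign and with negative sign.
W+ = 2 + 4 + 6 = 12
W- = 4 + 1 + 4 = 9
(Check: W+ + W- = 21 should equal n(n+1)/2 = 21.)
Step 4: Test statistic W = min(W+, W-) = 9.
Step 5: Ties in |d|, so use the tie-corrected normal approximation.
        E[W] = n(n+1)/4 = 6*7/4 = 10.5.
        Tie groups: |d|=7 (t=3); sum(t^3 - t) = 24.
        Var[W] = n(n+1)(2n+1)/24 - sum(t^3-t)/48 = 546/24 - 24/48 = 22.25.
        z = (W - E[W]) / sqrt(Var[W]) = (9 - 10.5) / 4.7170 = -0.3180.
        Two-sided p = 2*Phi(z) = 0.750485.
Step 6: alpha = 0.1. fail to reject H0.

W+ = 12, W- = 9, W = min = 9, p = 0.750485, fail to reject H0.


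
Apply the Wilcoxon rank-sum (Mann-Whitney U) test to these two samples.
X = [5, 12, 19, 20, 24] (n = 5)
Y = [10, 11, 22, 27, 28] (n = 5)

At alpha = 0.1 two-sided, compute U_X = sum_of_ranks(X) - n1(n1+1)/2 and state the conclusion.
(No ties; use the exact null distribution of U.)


Step 1: Combine and sort all 10 observations; assign midranks.
sorted (value, group): (5,X), (10,Y), (11,Y), (12,X), (19,X), (20,X), (22,Y), (24,X), (27,Y), (28,Y)
ranks: 5->1, 10->2, 11->3, 12->4, 19->5, 20->6, 22->7, 24->8, 27->9, 28->10
Step 2: Rank sum for X: R1 = 1 + 4 + 5 + 6 + 8 = 24.
Step 3: U_X = R1 - n1(n1+1)/2 = 24 - 5*6/2 = 24 - 15 = 9.
       U_Y = n1*n2 - U_X = 25 - 9 = 16.
Step 4: No ties, so the exact null distribution of U (based on enumerating the C(10,5) = 252 equally likely rank assignments) gives the two-sided p-value.
Step 5: p-value = 0.547619; compare to alpha = 0.1. fail to reject H0.

U_X = 9, p = 0.547619, fail to reject H0 at alpha = 0.1.


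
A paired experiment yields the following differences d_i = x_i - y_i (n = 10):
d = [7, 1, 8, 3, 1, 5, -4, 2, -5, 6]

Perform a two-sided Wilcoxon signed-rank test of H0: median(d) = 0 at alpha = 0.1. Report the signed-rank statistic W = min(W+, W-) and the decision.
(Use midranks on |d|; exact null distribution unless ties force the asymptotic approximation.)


Step 1: Drop any zero differences (none here) and take |d_i|.
|d| = [7, 1, 8, 3, 1, 5, 4, 2, 5, 6]
Step 2: Midrank |d_i| (ties get averaged ranks).
ranks: |7|->9, |1|->1.5, |8|->10, |3|->4, |1|->1.5, |5|->6.5, |4|->5, |2|->3, |5|->6.5, |6|->8
Step 3: Attach original signs; sum ranks with positive sign and with negative sign.
W+ = 9 + 1.5 + 10 + 4 + 1.5 + 6.5 + 3 + 8 = 43.5
W- = 5 + 6.5 = 11.5
(Check: W+ + W- = 55 should equal n(n+1)/2 = 55.)
Step 4: Test statistic W = min(W+, W-) = 11.5.
Step 5: Ties in |d|, so use the tie-corrected normal approximation.
        E[W] = n(n+1)/4 = 10*11/4 = 27.5.
        Tie groups: |d|=1 (t=2), |d|=5 (t=2); sum(t^3 - t) = 12.
        Var[W] = n(n+1)(2n+1)/24 - sum(t^3-t)/48 = 2310/24 - 12/48 = 96.
        z = (W - E[W]) / sqrt(Var[W]) = (11.5 - 27.5) / 9.7980 = -1.6330.
        Two-sided p = 2*Phi(z) = 0.102470.
Step 6: alpha = 0.1. fail to reject H0.

W+ = 43.5, W- = 11.5, W = min = 11.5, p = 0.102470, fail to reject H0.


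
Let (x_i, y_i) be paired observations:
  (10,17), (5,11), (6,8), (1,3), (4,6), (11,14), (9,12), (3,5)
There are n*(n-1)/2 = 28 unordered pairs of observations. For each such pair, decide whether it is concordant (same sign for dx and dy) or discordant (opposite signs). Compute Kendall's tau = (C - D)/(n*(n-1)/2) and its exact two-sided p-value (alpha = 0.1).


Step 1: Enumerate the 28 unordered pairs (i,j) with i<j and classify each by sign(x_j-x_i) * sign(y_j-y_i).
  (1,2):dx=-5,dy=-6->C; (1,3):dx=-4,dy=-9->C; (1,4):dx=-9,dy=-14->C; (1,5):dx=-6,dy=-11->C
  (1,6):dx=+1,dy=-3->D; (1,7):dx=-1,dy=-5->C; (1,8):dx=-7,dy=-12->C; (2,3):dx=+1,dy=-3->D
  (2,4):dx=-4,dy=-8->C; (2,5):dx=-1,dy=-5->C; (2,6):dx=+6,dy=+3->C; (2,7):dx=+4,dy=+1->C
  (2,8):dx=-2,dy=-6->C; (3,4):dx=-5,dy=-5->C; (3,5):dx=-2,dy=-2->C; (3,6):dx=+5,dy=+6->C
  (3,7):dx=+3,dy=+4->C; (3,8):dx=-3,dy=-3->C; (4,5):dx=+3,dy=+3->C; (4,6):dx=+10,dy=+11->C
  (4,7):dx=+8,dy=+9->C; (4,8):dx=+2,dy=+2->C; (5,6):dx=+7,dy=+8->C; (5,7):dx=+5,dy=+6->C
  (5,8):dx=-1,dy=-1->C; (6,7):dx=-2,dy=-2->C; (6,8):dx=-8,dy=-9->C; (7,8):dx=-6,dy=-7->C
Step 2: C = 26, D = 2, total pairs = 28.
Step 3: tau = (C - D)/(n(n-1)/2) = (26 - 2)/28 = 0.857143.
Step 4: Exact two-sided p-value (enumerate n! = 40320 permutations of y under H0): p = 0.001736.
Step 5: alpha = 0.1. reject H0.

tau_b = 0.8571 (C=26, D=2), p = 0.001736, reject H0.


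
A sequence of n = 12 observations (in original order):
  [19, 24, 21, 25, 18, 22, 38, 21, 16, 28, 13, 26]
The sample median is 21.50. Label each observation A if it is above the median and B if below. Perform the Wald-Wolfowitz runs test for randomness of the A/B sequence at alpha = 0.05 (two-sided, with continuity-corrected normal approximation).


Step 1: Compute median = 21.50; label A = above, B = below.
Labels in order: BABABAABBABA  (n_A = 6, n_B = 6)
Step 2: Count runs R = 10.
Step 3: Under H0 (random ordering), E[R] = 2*n_A*n_B/(n_A+n_B) + 1 = 2*6*6/12 + 1 = 7.0000.
        Var[R] = 2*n_A*n_B*(2*n_A*n_B - n_A - n_B) / ((n_A+n_B)^2 * (n_A+n_B-1)) = 4320/1584 = 2.7273.
        SD[R] = 1.6514.
Step 4: Continuity-corrected z = (R - 0.5 - E[R]) / SD[R] = (10 - 0.5 - 7.0000) / 1.6514 = 1.5138.
Step 5: Two-sided p-value via normal approximation = 2*(1 - Phi(|z|)) = 0.130070.
Step 6: alpha = 0.05. fail to reject H0.

R = 10, z = 1.5138, p = 0.130070, fail to reject H0.


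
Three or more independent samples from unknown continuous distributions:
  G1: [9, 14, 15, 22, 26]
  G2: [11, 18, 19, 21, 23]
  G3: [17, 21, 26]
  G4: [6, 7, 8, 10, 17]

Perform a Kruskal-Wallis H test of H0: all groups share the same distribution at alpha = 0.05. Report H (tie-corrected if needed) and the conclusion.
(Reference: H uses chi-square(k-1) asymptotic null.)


Step 1: Combine all N = 18 observations and assign midranks.
sorted (value, group, rank): (6,G4,1), (7,G4,2), (8,G4,3), (9,G1,4), (10,G4,5), (11,G2,6), (14,G1,7), (15,G1,8), (17,G3,9.5), (17,G4,9.5), (18,G2,11), (19,G2,12), (21,G2,13.5), (21,G3,13.5), (22,G1,15), (23,G2,16), (26,G1,17.5), (26,G3,17.5)
Step 2: Sum ranks within each group.
R_1 = 51.5 (n_1 = 5)
R_2 = 58.5 (n_2 = 5)
R_3 = 40.5 (n_3 = 3)
R_4 = 20.5 (n_4 = 5)
Step 3: H = 12/(N(N+1)) * sum(R_i^2/n_i) - 3(N+1)
     = 12/(18*19) * (51.5^2/5 + 58.5^2/5 + 40.5^2/3 + 20.5^2/5) - 3*19
     = 0.035088 * 1845.7 - 57
     = 7.761404.
Step 4: Ties present; correction factor C = 1 - 18/(18^3 - 18) = 0.996904. Corrected H = 7.761404 / 0.996904 = 7.785507.
Step 5: Under H0, H ~ chi^2(3); p-value = 0.050659.
Step 6: alpha = 0.05. fail to reject H0.

H = 7.7855, df = 3, p = 0.050659, fail to reject H0.


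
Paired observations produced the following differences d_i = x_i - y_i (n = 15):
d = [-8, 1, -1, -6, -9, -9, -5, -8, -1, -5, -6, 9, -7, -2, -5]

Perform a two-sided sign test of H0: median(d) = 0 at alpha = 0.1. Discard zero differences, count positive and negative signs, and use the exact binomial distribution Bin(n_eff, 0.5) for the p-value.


Step 1: Discard zero differences. Original n = 15; n_eff = number of nonzero differences = 15.
Nonzero differences (with sign): -8, +1, -1, -6, -9, -9, -5, -8, -1, -5, -6, +9, -7, -2, -5
Step 2: Count signs: positive = 2, negative = 13.
Step 3: Under H0: P(positive) = 0.5, so the number of positives S ~ Bin(15, 0.5).
Step 4: Two-sided exact p-value = sum of Bin(15,0.5) probabilities at or below the observed probability = 0.007385.
Step 5: alpha = 0.1. reject H0.

n_eff = 15, pos = 2, neg = 13, p = 0.007385, reject H0.


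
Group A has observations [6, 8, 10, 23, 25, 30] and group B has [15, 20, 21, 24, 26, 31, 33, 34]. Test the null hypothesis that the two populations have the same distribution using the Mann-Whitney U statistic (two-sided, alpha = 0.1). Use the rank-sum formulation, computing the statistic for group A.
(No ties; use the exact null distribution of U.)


Step 1: Combine and sort all 14 observations; assign midranks.
sorted (value, group): (6,X), (8,X), (10,X), (15,Y), (20,Y), (21,Y), (23,X), (24,Y), (25,X), (26,Y), (30,X), (31,Y), (33,Y), (34,Y)
ranks: 6->1, 8->2, 10->3, 15->4, 20->5, 21->6, 23->7, 24->8, 25->9, 26->10, 30->11, 31->12, 33->13, 34->14
Step 2: Rank sum for X: R1 = 1 + 2 + 3 + 7 + 9 + 11 = 33.
Step 3: U_X = R1 - n1(n1+1)/2 = 33 - 6*7/2 = 33 - 21 = 12.
       U_Y = n1*n2 - U_X = 48 - 12 = 36.
Step 4: No ties, so the exact null distribution of U (based on enumerating the C(14,6) = 3003 equally likely rank assignments) gives the two-sided p-value.
Step 5: p-value = 0.141858; compare to alpha = 0.1. fail to reject H0.

U_X = 12, p = 0.141858, fail to reject H0 at alpha = 0.1.


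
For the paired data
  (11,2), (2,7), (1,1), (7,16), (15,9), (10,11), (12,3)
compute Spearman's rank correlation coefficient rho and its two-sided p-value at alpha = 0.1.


Step 1: Rank x and y separately (midranks; no ties here).
rank(x): 11->5, 2->2, 1->1, 7->3, 15->7, 10->4, 12->6
rank(y): 2->2, 7->4, 1->1, 16->7, 9->5, 11->6, 3->3
Step 2: d_i = R_x(i) - R_y(i); compute d_i^2.
  (5-2)^2=9, (2-4)^2=4, (1-1)^2=0, (3-7)^2=16, (7-5)^2=4, (4-6)^2=4, (6-3)^2=9
sum(d^2) = 46.
Step 3: rho = 1 - 6*46 / (7*(7^2 - 1)) = 1 - 276/336 = 0.178571.
Step 4: Under H0, t = rho * sqrt((n-2)/(1-rho^2)) = 0.4058 ~ t(5).
Step 5: Two-sided p-value from the t-distribution with 5 df = 0.701658.
Step 6: alpha = 0.1. fail to reject H0.

rho = 0.1786, p = 0.701658, fail to reject H0 at alpha = 0.1.


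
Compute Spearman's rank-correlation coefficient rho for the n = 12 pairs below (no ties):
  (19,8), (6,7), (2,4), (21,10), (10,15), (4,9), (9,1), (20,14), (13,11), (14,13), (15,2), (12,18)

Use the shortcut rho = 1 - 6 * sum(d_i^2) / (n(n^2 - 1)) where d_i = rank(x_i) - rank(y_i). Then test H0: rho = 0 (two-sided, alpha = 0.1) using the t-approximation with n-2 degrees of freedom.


Step 1: Rank x and y separately (midranks; no ties here).
rank(x): 19->10, 6->3, 2->1, 21->12, 10->5, 4->2, 9->4, 20->11, 13->7, 14->8, 15->9, 12->6
rank(y): 8->5, 7->4, 4->3, 10->7, 15->11, 9->6, 1->1, 14->10, 11->8, 13->9, 2->2, 18->12
Step 2: d_i = R_x(i) - R_y(i); compute d_i^2.
  (10-5)^2=25, (3-4)^2=1, (1-3)^2=4, (12-7)^2=25, (5-11)^2=36, (2-6)^2=16, (4-1)^2=9, (11-10)^2=1, (7-8)^2=1, (8-9)^2=1, (9-2)^2=49, (6-12)^2=36
sum(d^2) = 204.
Step 3: rho = 1 - 6*204 / (12*(12^2 - 1)) = 1 - 1224/1716 = 0.286713.
Step 4: Under H0, t = rho * sqrt((n-2)/(1-rho^2)) = 0.9464 ~ t(10).
Step 5: Two-sided p-value from the t-distribution with 10 df = 0.366251.
Step 6: alpha = 0.1. fail to reject H0.

rho = 0.2867, p = 0.366251, fail to reject H0 at alpha = 0.1.


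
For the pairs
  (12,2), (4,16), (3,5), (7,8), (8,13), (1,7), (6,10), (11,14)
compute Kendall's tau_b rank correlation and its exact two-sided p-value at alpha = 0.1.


Step 1: Enumerate the 28 unordered pairs (i,j) with i<j and classify each by sign(x_j-x_i) * sign(y_j-y_i).
  (1,2):dx=-8,dy=+14->D; (1,3):dx=-9,dy=+3->D; (1,4):dx=-5,dy=+6->D; (1,5):dx=-4,dy=+11->D
  (1,6):dx=-11,dy=+5->D; (1,7):dx=-6,dy=+8->D; (1,8):dx=-1,dy=+12->D; (2,3):dx=-1,dy=-11->C
  (2,4):dx=+3,dy=-8->D; (2,5):dx=+4,dy=-3->D; (2,6):dx=-3,dy=-9->C; (2,7):dx=+2,dy=-6->D
  (2,8):dx=+7,dy=-2->D; (3,4):dx=+4,dy=+3->C; (3,5):dx=+5,dy=+8->C; (3,6):dx=-2,dy=+2->D
  (3,7):dx=+3,dy=+5->C; (3,8):dx=+8,dy=+9->C; (4,5):dx=+1,dy=+5->C; (4,6):dx=-6,dy=-1->C
  (4,7):dx=-1,dy=+2->D; (4,8):dx=+4,dy=+6->C; (5,6):dx=-7,dy=-6->C; (5,7):dx=-2,dy=-3->C
  (5,8):dx=+3,dy=+1->C; (6,7):dx=+5,dy=+3->C; (6,8):dx=+10,dy=+7->C; (7,8):dx=+5,dy=+4->C
Step 2: C = 15, D = 13, total pairs = 28.
Step 3: tau = (C - D)/(n(n-1)/2) = (15 - 13)/28 = 0.071429.
Step 4: Exact two-sided p-value (enumerate n! = 40320 permutations of y under H0): p = 0.904861.
Step 5: alpha = 0.1. fail to reject H0.

tau_b = 0.0714 (C=15, D=13), p = 0.904861, fail to reject H0.


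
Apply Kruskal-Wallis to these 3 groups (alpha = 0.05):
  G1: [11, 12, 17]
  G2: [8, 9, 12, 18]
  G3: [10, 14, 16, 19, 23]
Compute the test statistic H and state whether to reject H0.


Step 1: Combine all N = 12 observations and assign midranks.
sorted (value, group, rank): (8,G2,1), (9,G2,2), (10,G3,3), (11,G1,4), (12,G1,5.5), (12,G2,5.5), (14,G3,7), (16,G3,8), (17,G1,9), (18,G2,10), (19,G3,11), (23,G3,12)
Step 2: Sum ranks within each group.
R_1 = 18.5 (n_1 = 3)
R_2 = 18.5 (n_2 = 4)
R_3 = 41 (n_3 = 5)
Step 3: H = 12/(N(N+1)) * sum(R_i^2/n_i) - 3(N+1)
     = 12/(12*13) * (18.5^2/3 + 18.5^2/4 + 41^2/5) - 3*13
     = 0.076923 * 535.846 - 39
     = 2.218910.
Step 4: Ties present; correction factor C = 1 - 6/(12^3 - 12) = 0.996503. Corrected H = 2.218910 / 0.996503 = 2.226696.
Step 5: Under H0, H ~ chi^2(2); p-value = 0.328457.
Step 6: alpha = 0.05. fail to reject H0.

H = 2.2267, df = 2, p = 0.328457, fail to reject H0.


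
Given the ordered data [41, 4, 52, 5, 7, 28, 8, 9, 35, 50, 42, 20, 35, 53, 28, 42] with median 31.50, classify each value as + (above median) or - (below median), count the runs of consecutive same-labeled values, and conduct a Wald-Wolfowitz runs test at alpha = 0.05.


Step 1: Compute median = 31.50; label A = above, B = below.
Labels in order: ABABBBBBAAABAABA  (n_A = 8, n_B = 8)
Step 2: Count runs R = 9.
Step 3: Under H0 (random ordering), E[R] = 2*n_A*n_B/(n_A+n_B) + 1 = 2*8*8/16 + 1 = 9.0000.
        Var[R] = 2*n_A*n_B*(2*n_A*n_B - n_A - n_B) / ((n_A+n_B)^2 * (n_A+n_B-1)) = 14336/3840 = 3.7333.
        SD[R] = 1.9322.
Step 4: R = E[R], so z = 0 with no continuity correction.
Step 5: Two-sided p-value via normal approximation = 2*(1 - Phi(|z|)) = 1.000000.
Step 6: alpha = 0.05. fail to reject H0.

R = 9, z = 0.0000, p = 1.000000, fail to reject H0.


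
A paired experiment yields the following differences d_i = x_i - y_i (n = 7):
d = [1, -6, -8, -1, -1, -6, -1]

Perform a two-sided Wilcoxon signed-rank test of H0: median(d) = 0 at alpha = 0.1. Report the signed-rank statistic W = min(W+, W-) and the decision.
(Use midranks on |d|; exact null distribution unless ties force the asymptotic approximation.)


Step 1: Drop any zero differences (none here) and take |d_i|.
|d| = [1, 6, 8, 1, 1, 6, 1]
Step 2: Midrank |d_i| (ties get averaged ranks).
ranks: |1|->2.5, |6|->5.5, |8|->7, |1|->2.5, |1|->2.5, |6|->5.5, |1|->2.5
Step 3: Attach original signs; sum ranks with positive sign and with negative sign.
W+ = 2.5 = 2.5
W- = 5.5 + 7 + 2.5 + 2.5 + 5.5 + 2.5 = 25.5
(Check: W+ + W- = 28 should equal n(n+1)/2 = 28.)
Step 4: Test statistic W = min(W+, W-) = 2.5.
Step 5: Ties in |d|, so use the tie-corrected normal approximation.
        E[W] = n(n+1)/4 = 7*8/4 = 14.
        Tie groups: |d|=1 (t=4), |d|=6 (t=2); sum(t^3 - t) = 66.
        Var[W] = n(n+1)(2n+1)/24 - sum(t^3-t)/48 = 840/24 - 66/48 = 33.625.
        z = (W - E[W]) / sqrt(Var[W]) = (2.5 - 14) / 5.7987 = -1.9832.
        Two-sided p = 2*Phi(z) = 0.047345.
Step 6: alpha = 0.1. reject H0.

W+ = 2.5, W- = 25.5, W = min = 2.5, p = 0.047345, reject H0.


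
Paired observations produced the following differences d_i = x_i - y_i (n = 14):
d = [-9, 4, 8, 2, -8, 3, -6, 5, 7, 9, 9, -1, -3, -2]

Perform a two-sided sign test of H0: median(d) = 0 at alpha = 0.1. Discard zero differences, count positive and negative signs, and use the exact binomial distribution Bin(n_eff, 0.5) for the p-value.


Step 1: Discard zero differences. Original n = 14; n_eff = number of nonzero differences = 14.
Nonzero differences (with sign): -9, +4, +8, +2, -8, +3, -6, +5, +7, +9, +9, -1, -3, -2
Step 2: Count signs: positive = 8, negative = 6.
Step 3: Under H0: P(positive) = 0.5, so the number of positives S ~ Bin(14, 0.5).
Step 4: Two-sided exact p-value = sum of Bin(14,0.5) probabilities at or below the observed probability = 0.790527.
Step 5: alpha = 0.1. fail to reject H0.

n_eff = 14, pos = 8, neg = 6, p = 0.790527, fail to reject H0.


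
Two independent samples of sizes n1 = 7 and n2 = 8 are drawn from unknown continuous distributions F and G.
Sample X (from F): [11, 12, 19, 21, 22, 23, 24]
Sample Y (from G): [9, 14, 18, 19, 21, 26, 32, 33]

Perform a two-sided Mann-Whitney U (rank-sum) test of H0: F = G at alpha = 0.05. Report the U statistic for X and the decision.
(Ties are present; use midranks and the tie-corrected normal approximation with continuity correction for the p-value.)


Step 1: Combine and sort all 15 observations; assign midranks.
sorted (value, group): (9,Y), (11,X), (12,X), (14,Y), (18,Y), (19,X), (19,Y), (21,X), (21,Y), (22,X), (23,X), (24,X), (26,Y), (32,Y), (33,Y)
ranks: 9->1, 11->2, 12->3, 14->4, 18->5, 19->6.5, 19->6.5, 21->8.5, 21->8.5, 22->10, 23->11, 24->12, 26->13, 32->14, 33->15
Step 2: Rank sum for X: R1 = 2 + 3 + 6.5 + 8.5 + 10 + 11 + 12 = 53.
Step 3: U_X = R1 - n1(n1+1)/2 = 53 - 7*8/2 = 53 - 28 = 25.
       U_Y = n1*n2 - U_X = 56 - 25 = 31.
Step 4: Ties are present, so use the tie-corrected normal approximation (with continuity correction) for the p-value.
Step 5: p-value = 0.771941; compare to alpha = 0.05. fail to reject H0.

U_X = 25, p = 0.771941, fail to reject H0 at alpha = 0.05.


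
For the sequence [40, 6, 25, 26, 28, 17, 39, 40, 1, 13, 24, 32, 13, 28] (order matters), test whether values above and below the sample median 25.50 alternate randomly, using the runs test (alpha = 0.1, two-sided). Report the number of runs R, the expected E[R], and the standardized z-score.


Step 1: Compute median = 25.50; label A = above, B = below.
Labels in order: ABBAABAABBBABA  (n_A = 7, n_B = 7)
Step 2: Count runs R = 9.
Step 3: Under H0 (random ordering), E[R] = 2*n_A*n_B/(n_A+n_B) + 1 = 2*7*7/14 + 1 = 8.0000.
        Var[R] = 2*n_A*n_B*(2*n_A*n_B - n_A - n_B) / ((n_A+n_B)^2 * (n_A+n_B-1)) = 8232/2548 = 3.2308.
        SD[R] = 1.7974.
Step 4: Continuity-corrected z = (R - 0.5 - E[R]) / SD[R] = (9 - 0.5 - 8.0000) / 1.7974 = 0.2782.
Step 5: Two-sided p-value via normal approximation = 2*(1 - Phi(|z|)) = 0.780879.
Step 6: alpha = 0.1. fail to reject H0.

R = 9, z = 0.2782, p = 0.780879, fail to reject H0.


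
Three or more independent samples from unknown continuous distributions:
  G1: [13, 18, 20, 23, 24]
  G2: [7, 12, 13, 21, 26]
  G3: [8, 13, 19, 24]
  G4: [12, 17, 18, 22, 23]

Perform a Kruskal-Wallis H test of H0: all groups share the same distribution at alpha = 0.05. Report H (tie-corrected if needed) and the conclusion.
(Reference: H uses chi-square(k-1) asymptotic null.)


Step 1: Combine all N = 19 observations and assign midranks.
sorted (value, group, rank): (7,G2,1), (8,G3,2), (12,G2,3.5), (12,G4,3.5), (13,G1,6), (13,G2,6), (13,G3,6), (17,G4,8), (18,G1,9.5), (18,G4,9.5), (19,G3,11), (20,G1,12), (21,G2,13), (22,G4,14), (23,G1,15.5), (23,G4,15.5), (24,G1,17.5), (24,G3,17.5), (26,G2,19)
Step 2: Sum ranks within each group.
R_1 = 60.5 (n_1 = 5)
R_2 = 42.5 (n_2 = 5)
R_3 = 36.5 (n_3 = 4)
R_4 = 50.5 (n_4 = 5)
Step 3: H = 12/(N(N+1)) * sum(R_i^2/n_i) - 3(N+1)
     = 12/(19*20) * (60.5^2/5 + 42.5^2/5 + 36.5^2/4 + 50.5^2/5) - 3*20
     = 0.031579 * 1936.41 - 60
     = 1.149868.
Step 4: Ties present; correction factor C = 1 - 48/(19^3 - 19) = 0.992982. Corrected H = 1.149868 / 0.992982 = 1.157995.
Step 5: Under H0, H ~ chi^2(3); p-value = 0.763096.
Step 6: alpha = 0.05. fail to reject H0.

H = 1.1580, df = 3, p = 0.763096, fail to reject H0.


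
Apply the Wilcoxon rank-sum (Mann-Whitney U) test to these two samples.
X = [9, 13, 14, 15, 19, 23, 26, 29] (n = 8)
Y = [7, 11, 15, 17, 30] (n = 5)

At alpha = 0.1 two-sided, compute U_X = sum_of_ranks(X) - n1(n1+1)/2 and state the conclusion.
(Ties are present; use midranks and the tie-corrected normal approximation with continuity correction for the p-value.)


Step 1: Combine and sort all 13 observations; assign midranks.
sorted (value, group): (7,Y), (9,X), (11,Y), (13,X), (14,X), (15,X), (15,Y), (17,Y), (19,X), (23,X), (26,X), (29,X), (30,Y)
ranks: 7->1, 9->2, 11->3, 13->4, 14->5, 15->6.5, 15->6.5, 17->8, 19->9, 23->10, 26->11, 29->12, 30->13
Step 2: Rank sum for X: R1 = 2 + 4 + 5 + 6.5 + 9 + 10 + 11 + 12 = 59.5.
Step 3: U_X = R1 - n1(n1+1)/2 = 59.5 - 8*9/2 = 59.5 - 36 = 23.5.
       U_Y = n1*n2 - U_X = 40 - 23.5 = 16.5.
Step 4: Ties are present, so use the tie-corrected normal approximation (with continuity correction) for the p-value.
Step 5: p-value = 0.660111; compare to alpha = 0.1. fail to reject H0.

U_X = 23.5, p = 0.660111, fail to reject H0 at alpha = 0.1.


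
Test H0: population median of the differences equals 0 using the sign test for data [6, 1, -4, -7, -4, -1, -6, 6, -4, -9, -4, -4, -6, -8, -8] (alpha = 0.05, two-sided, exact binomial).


Step 1: Discard zero differences. Original n = 15; n_eff = number of nonzero differences = 15.
Nonzero differences (with sign): +6, +1, -4, -7, -4, -1, -6, +6, -4, -9, -4, -4, -6, -8, -8
Step 2: Count signs: positive = 3, negative = 12.
Step 3: Under H0: P(positive) = 0.5, so the number of positives S ~ Bin(15, 0.5).
Step 4: Two-sided exact p-value = sum of Bin(15,0.5) probabilities at or below the observed probability = 0.035156.
Step 5: alpha = 0.05. reject H0.

n_eff = 15, pos = 3, neg = 12, p = 0.035156, reject H0.


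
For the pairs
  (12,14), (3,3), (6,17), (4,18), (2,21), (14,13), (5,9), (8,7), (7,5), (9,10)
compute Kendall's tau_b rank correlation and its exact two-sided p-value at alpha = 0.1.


Step 1: Enumerate the 45 unordered pairs (i,j) with i<j and classify each by sign(x_j-x_i) * sign(y_j-y_i).
  (1,2):dx=-9,dy=-11->C; (1,3):dx=-6,dy=+3->D; (1,4):dx=-8,dy=+4->D; (1,5):dx=-10,dy=+7->D
  (1,6):dx=+2,dy=-1->D; (1,7):dx=-7,dy=-5->C; (1,8):dx=-4,dy=-7->C; (1,9):dx=-5,dy=-9->C
  (1,10):dx=-3,dy=-4->C; (2,3):dx=+3,dy=+14->C; (2,4):dx=+1,dy=+15->C; (2,5):dx=-1,dy=+18->D
  (2,6):dx=+11,dy=+10->C; (2,7):dx=+2,dy=+6->C; (2,8):dx=+5,dy=+4->C; (2,9):dx=+4,dy=+2->C
  (2,10):dx=+6,dy=+7->C; (3,4):dx=-2,dy=+1->D; (3,5):dx=-4,dy=+4->D; (3,6):dx=+8,dy=-4->D
  (3,7):dx=-1,dy=-8->C; (3,8):dx=+2,dy=-10->D; (3,9):dx=+1,dy=-12->D; (3,10):dx=+3,dy=-7->D
  (4,5):dx=-2,dy=+3->D; (4,6):dx=+10,dy=-5->D; (4,7):dx=+1,dy=-9->D; (4,8):dx=+4,dy=-11->D
  (4,9):dx=+3,dy=-13->D; (4,10):dx=+5,dy=-8->D; (5,6):dx=+12,dy=-8->D; (5,7):dx=+3,dy=-12->D
  (5,8):dx=+6,dy=-14->D; (5,9):dx=+5,dy=-16->D; (5,10):dx=+7,dy=-11->D; (6,7):dx=-9,dy=-4->C
  (6,8):dx=-6,dy=-6->C; (6,9):dx=-7,dy=-8->C; (6,10):dx=-5,dy=-3->C; (7,8):dx=+3,dy=-2->D
  (7,9):dx=+2,dy=-4->D; (7,10):dx=+4,dy=+1->C; (8,9):dx=-1,dy=-2->C; (8,10):dx=+1,dy=+3->C
  (9,10):dx=+2,dy=+5->C
Step 2: C = 21, D = 24, total pairs = 45.
Step 3: tau = (C - D)/(n(n-1)/2) = (21 - 24)/45 = -0.066667.
Step 4: Exact two-sided p-value (enumerate n! = 3628800 permutations of y under H0): p = 0.861801.
Step 5: alpha = 0.1. fail to reject H0.

tau_b = -0.0667 (C=21, D=24), p = 0.861801, fail to reject H0.


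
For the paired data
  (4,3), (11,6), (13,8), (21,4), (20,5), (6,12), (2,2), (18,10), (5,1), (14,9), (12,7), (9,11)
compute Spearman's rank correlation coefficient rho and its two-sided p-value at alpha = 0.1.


Step 1: Rank x and y separately (midranks; no ties here).
rank(x): 4->2, 11->6, 13->8, 21->12, 20->11, 6->4, 2->1, 18->10, 5->3, 14->9, 12->7, 9->5
rank(y): 3->3, 6->6, 8->8, 4->4, 5->5, 12->12, 2->2, 10->10, 1->1, 9->9, 7->7, 11->11
Step 2: d_i = R_x(i) - R_y(i); compute d_i^2.
  (2-3)^2=1, (6-6)^2=0, (8-8)^2=0, (12-4)^2=64, (11-5)^2=36, (4-12)^2=64, (1-2)^2=1, (10-10)^2=0, (3-1)^2=4, (9-9)^2=0, (7-7)^2=0, (5-11)^2=36
sum(d^2) = 206.
Step 3: rho = 1 - 6*206 / (12*(12^2 - 1)) = 1 - 1236/1716 = 0.279720.
Step 4: Under H0, t = rho * sqrt((n-2)/(1-rho^2)) = 0.9213 ~ t(10).
Step 5: Two-sided p-value from the t-distribution with 10 df = 0.378569.
Step 6: alpha = 0.1. fail to reject H0.

rho = 0.2797, p = 0.378569, fail to reject H0 at alpha = 0.1.


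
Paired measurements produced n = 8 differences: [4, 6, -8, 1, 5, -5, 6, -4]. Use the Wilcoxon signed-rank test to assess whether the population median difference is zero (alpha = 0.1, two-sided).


Step 1: Drop any zero differences (none here) and take |d_i|.
|d| = [4, 6, 8, 1, 5, 5, 6, 4]
Step 2: Midrank |d_i| (ties get averaged ranks).
ranks: |4|->2.5, |6|->6.5, |8|->8, |1|->1, |5|->4.5, |5|->4.5, |6|->6.5, |4|->2.5
Step 3: Attach original signs; sum ranks with positive sign and with negative sign.
W+ = 2.5 + 6.5 + 1 + 4.5 + 6.5 = 21
W- = 8 + 4.5 + 2.5 = 15
(Check: W+ + W- = 36 should equal n(n+1)/2 = 36.)
Step 4: Test statistic W = min(W+, W-) = 15.
Step 5: Ties in |d|, so use the tie-corrected normal approximation.
        E[W] = n(n+1)/4 = 8*9/4 = 18.
        Tie groups: |d|=4 (t=2), |d|=5 (t=2), |d|=6 (t=2); sum(t^3 - t) = 18.
        Var[W] = n(n+1)(2n+1)/24 - sum(t^3-t)/48 = 1224/24 - 18/48 = 50.625.
        z = (W - E[W]) / sqrt(Var[W]) = (15 - 18) / 7.1151 = -0.4216.
        Two-sided p = 2*Phi(z) = 0.673290.
Step 6: alpha = 0.1. fail to reject H0.

W+ = 21, W- = 15, W = min = 15, p = 0.673290, fail to reject H0.


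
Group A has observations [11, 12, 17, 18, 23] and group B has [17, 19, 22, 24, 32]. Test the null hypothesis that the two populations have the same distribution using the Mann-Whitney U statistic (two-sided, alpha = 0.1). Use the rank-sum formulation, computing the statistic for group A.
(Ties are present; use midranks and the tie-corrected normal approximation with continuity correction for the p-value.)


Step 1: Combine and sort all 10 observations; assign midranks.
sorted (value, group): (11,X), (12,X), (17,X), (17,Y), (18,X), (19,Y), (22,Y), (23,X), (24,Y), (32,Y)
ranks: 11->1, 12->2, 17->3.5, 17->3.5, 18->5, 19->6, 22->7, 23->8, 24->9, 32->10
Step 2: Rank sum for X: R1 = 1 + 2 + 3.5 + 5 + 8 = 19.5.
Step 3: U_X = R1 - n1(n1+1)/2 = 19.5 - 5*6/2 = 19.5 - 15 = 4.5.
       U_Y = n1*n2 - U_X = 25 - 4.5 = 20.5.
Step 4: Ties are present, so use the tie-corrected normal approximation (with continuity correction) for the p-value.
Step 5: p-value = 0.116074; compare to alpha = 0.1. fail to reject H0.

U_X = 4.5, p = 0.116074, fail to reject H0 at alpha = 0.1.


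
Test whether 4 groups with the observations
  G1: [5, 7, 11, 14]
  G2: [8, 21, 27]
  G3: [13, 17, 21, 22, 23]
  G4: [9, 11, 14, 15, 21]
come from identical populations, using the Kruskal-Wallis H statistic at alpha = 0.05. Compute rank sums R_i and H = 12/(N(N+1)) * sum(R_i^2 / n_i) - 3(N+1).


Step 1: Combine all N = 17 observations and assign midranks.
sorted (value, group, rank): (5,G1,1), (7,G1,2), (8,G2,3), (9,G4,4), (11,G1,5.5), (11,G4,5.5), (13,G3,7), (14,G1,8.5), (14,G4,8.5), (15,G4,10), (17,G3,11), (21,G2,13), (21,G3,13), (21,G4,13), (22,G3,15), (23,G3,16), (27,G2,17)
Step 2: Sum ranks within each group.
R_1 = 17 (n_1 = 4)
R_2 = 33 (n_2 = 3)
R_3 = 62 (n_3 = 5)
R_4 = 41 (n_4 = 5)
Step 3: H = 12/(N(N+1)) * sum(R_i^2/n_i) - 3(N+1)
     = 12/(17*18) * (17^2/4 + 33^2/3 + 62^2/5 + 41^2/5) - 3*18
     = 0.039216 * 1540.25 - 54
     = 6.401961.
Step 4: Ties present; correction factor C = 1 - 36/(17^3 - 17) = 0.992647. Corrected H = 6.401961 / 0.992647 = 6.449383.
Step 5: Under H0, H ~ chi^2(3); p-value = 0.091680.
Step 6: alpha = 0.05. fail to reject H0.

H = 6.4494, df = 3, p = 0.091680, fail to reject H0.


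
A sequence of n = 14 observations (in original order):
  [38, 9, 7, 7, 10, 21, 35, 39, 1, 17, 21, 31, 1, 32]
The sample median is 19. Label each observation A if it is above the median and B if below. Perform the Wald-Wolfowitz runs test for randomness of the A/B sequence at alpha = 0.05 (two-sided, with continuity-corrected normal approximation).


Step 1: Compute median = 19; label A = above, B = below.
Labels in order: ABBBBAAABBAABA  (n_A = 7, n_B = 7)
Step 2: Count runs R = 7.
Step 3: Under H0 (random ordering), E[R] = 2*n_A*n_B/(n_A+n_B) + 1 = 2*7*7/14 + 1 = 8.0000.
        Var[R] = 2*n_A*n_B*(2*n_A*n_B - n_A - n_B) / ((n_A+n_B)^2 * (n_A+n_B-1)) = 8232/2548 = 3.2308.
        SD[R] = 1.7974.
Step 4: Continuity-corrected z = (R + 0.5 - E[R]) / SD[R] = (7 + 0.5 - 8.0000) / 1.7974 = -0.2782.
Step 5: Two-sided p-value via normal approximation = 2*(1 - Phi(|z|)) = 0.780879.
Step 6: alpha = 0.05. fail to reject H0.

R = 7, z = -0.2782, p = 0.780879, fail to reject H0.


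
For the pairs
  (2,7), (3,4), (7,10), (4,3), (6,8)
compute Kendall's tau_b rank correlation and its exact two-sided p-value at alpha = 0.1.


Step 1: Enumerate the 10 unordered pairs (i,j) with i<j and classify each by sign(x_j-x_i) * sign(y_j-y_i).
  (1,2):dx=+1,dy=-3->D; (1,3):dx=+5,dy=+3->C; (1,4):dx=+2,dy=-4->D; (1,5):dx=+4,dy=+1->C
  (2,3):dx=+4,dy=+6->C; (2,4):dx=+1,dy=-1->D; (2,5):dx=+3,dy=+4->C; (3,4):dx=-3,dy=-7->C
  (3,5):dx=-1,dy=-2->C; (4,5):dx=+2,dy=+5->C
Step 2: C = 7, D = 3, total pairs = 10.
Step 3: tau = (C - D)/(n(n-1)/2) = (7 - 3)/10 = 0.400000.
Step 4: Exact two-sided p-value (enumerate n! = 120 permutations of y under H0): p = 0.483333.
Step 5: alpha = 0.1. fail to reject H0.

tau_b = 0.4000 (C=7, D=3), p = 0.483333, fail to reject H0.


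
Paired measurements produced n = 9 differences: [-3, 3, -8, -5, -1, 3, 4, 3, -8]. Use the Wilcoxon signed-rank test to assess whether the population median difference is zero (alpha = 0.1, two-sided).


Step 1: Drop any zero differences (none here) and take |d_i|.
|d| = [3, 3, 8, 5, 1, 3, 4, 3, 8]
Step 2: Midrank |d_i| (ties get averaged ranks).
ranks: |3|->3.5, |3|->3.5, |8|->8.5, |5|->7, |1|->1, |3|->3.5, |4|->6, |3|->3.5, |8|->8.5
Step 3: Attach original signs; sum ranks with positive sign and with negative sign.
W+ = 3.5 + 3.5 + 6 + 3.5 = 16.5
W- = 3.5 + 8.5 + 7 + 1 + 8.5 = 28.5
(Check: W+ + W- = 45 should equal n(n+1)/2 = 45.)
Step 4: Test statistic W = min(W+, W-) = 16.5.
Step 5: Ties in |d|, so use the tie-corrected normal approximation.
        E[W] = n(n+1)/4 = 9*10/4 = 22.5.
        Tie groups: |d|=3 (t=4), |d|=8 (t=2); sum(t^3 - t) = 66.
        Var[W] = n(n+1)(2n+1)/24 - sum(t^3-t)/48 = 1710/24 - 66/48 = 69.875.
        z = (W - E[W]) / sqrt(Var[W]) = (16.5 - 22.5) / 8.3591 = -0.7178.
        Two-sided p = 2*Phi(z) = 0.472894.
Step 6: alpha = 0.1. fail to reject H0.

W+ = 16.5, W- = 28.5, W = min = 16.5, p = 0.472894, fail to reject H0.


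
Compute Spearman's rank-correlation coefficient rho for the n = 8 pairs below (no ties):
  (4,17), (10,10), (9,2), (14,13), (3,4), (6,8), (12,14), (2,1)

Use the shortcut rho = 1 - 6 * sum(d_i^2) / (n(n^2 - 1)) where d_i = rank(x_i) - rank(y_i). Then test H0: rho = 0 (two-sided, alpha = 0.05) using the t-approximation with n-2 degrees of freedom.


Step 1: Rank x and y separately (midranks; no ties here).
rank(x): 4->3, 10->6, 9->5, 14->8, 3->2, 6->4, 12->7, 2->1
rank(y): 17->8, 10->5, 2->2, 13->6, 4->3, 8->4, 14->7, 1->1
Step 2: d_i = R_x(i) - R_y(i); compute d_i^2.
  (3-8)^2=25, (6-5)^2=1, (5-2)^2=9, (8-6)^2=4, (2-3)^2=1, (4-4)^2=0, (7-7)^2=0, (1-1)^2=0
sum(d^2) = 40.
Step 3: rho = 1 - 6*40 / (8*(8^2 - 1)) = 1 - 240/504 = 0.523810.
Step 4: Under H0, t = rho * sqrt((n-2)/(1-rho^2)) = 1.5062 ~ t(6).
Step 5: Two-sided p-value from the t-distribution with 6 df = 0.182721.
Step 6: alpha = 0.05. fail to reject H0.

rho = 0.5238, p = 0.182721, fail to reject H0 at alpha = 0.05.


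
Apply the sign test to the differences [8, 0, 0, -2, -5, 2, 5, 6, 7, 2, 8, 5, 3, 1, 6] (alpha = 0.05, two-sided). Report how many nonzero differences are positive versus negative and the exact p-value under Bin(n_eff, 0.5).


Step 1: Discard zero differences. Original n = 15; n_eff = number of nonzero differences = 13.
Nonzero differences (with sign): +8, -2, -5, +2, +5, +6, +7, +2, +8, +5, +3, +1, +6
Step 2: Count signs: positive = 11, negative = 2.
Step 3: Under H0: P(positive) = 0.5, so the number of positives S ~ Bin(13, 0.5).
Step 4: Two-sided exact p-value = sum of Bin(13,0.5) probabilities at or below the observed probability = 0.022461.
Step 5: alpha = 0.05. reject H0.

n_eff = 13, pos = 11, neg = 2, p = 0.022461, reject H0.


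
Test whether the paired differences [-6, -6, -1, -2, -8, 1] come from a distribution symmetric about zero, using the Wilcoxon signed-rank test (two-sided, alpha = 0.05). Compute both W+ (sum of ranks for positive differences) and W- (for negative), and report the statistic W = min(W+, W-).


Step 1: Drop any zero differences (none here) and take |d_i|.
|d| = [6, 6, 1, 2, 8, 1]
Step 2: Midrank |d_i| (ties get averaged ranks).
ranks: |6|->4.5, |6|->4.5, |1|->1.5, |2|->3, |8|->6, |1|->1.5
Step 3: Attach original signs; sum ranks with positive sign and with negative sign.
W+ = 1.5 = 1.5
W- = 4.5 + 4.5 + 1.5 + 3 + 6 = 19.5
(Check: W+ + W- = 21 should equal n(n+1)/2 = 21.)
Step 4: Test statistic W = min(W+, W-) = 1.5.
Step 5: Ties in |d|, so use the tie-corrected normal approximation.
        E[W] = n(n+1)/4 = 6*7/4 = 10.5.
        Tie groups: |d|=1 (t=2), |d|=6 (t=2); sum(t^3 - t) = 12.
        Var[W] = n(n+1)(2n+1)/24 - sum(t^3-t)/48 = 546/24 - 12/48 = 22.5.
        z = (W - E[W]) / sqrt(Var[W]) = (1.5 - 10.5) / 4.7434 = -1.8974.
        Two-sided p = 2*Phi(z) = 0.057780.
Step 6: alpha = 0.05. fail to reject H0.

W+ = 1.5, W- = 19.5, W = min = 1.5, p = 0.057780, fail to reject H0.


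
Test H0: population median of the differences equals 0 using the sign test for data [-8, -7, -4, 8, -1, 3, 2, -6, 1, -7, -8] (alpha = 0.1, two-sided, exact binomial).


Step 1: Discard zero differences. Original n = 11; n_eff = number of nonzero differences = 11.
Nonzero differences (with sign): -8, -7, -4, +8, -1, +3, +2, -6, +1, -7, -8
Step 2: Count signs: positive = 4, negative = 7.
Step 3: Under H0: P(positive) = 0.5, so the number of positives S ~ Bin(11, 0.5).
Step 4: Two-sided exact p-value = sum of Bin(11,0.5) probabilities at or below the observed probability = 0.548828.
Step 5: alpha = 0.1. fail to reject H0.

n_eff = 11, pos = 4, neg = 7, p = 0.548828, fail to reject H0.
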